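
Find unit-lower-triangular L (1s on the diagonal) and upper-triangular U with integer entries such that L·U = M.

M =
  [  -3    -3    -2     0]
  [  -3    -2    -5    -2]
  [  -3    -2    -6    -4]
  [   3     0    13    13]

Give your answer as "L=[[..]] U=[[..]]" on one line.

L=[[1,0,0,0],[1,1,0,0],[1,1,1,0],[-1,-3,-2,1]] U=[[-3,-3,-2,0],[0,1,-3,-2],[0,0,-1,-2],[0,0,0,3]]

  r1 -= 1·r0 → [0,1,-3,-2]
  r2 -= 1·r0 → [0,1,-4,-4]
  r3 -= -1·r0 → [0,-3,11,13]
  r2 -= 1·r1 → [0,0,-1,-2]
  r3 -= -3·r1 → [0,0,2,7]
  r3 -= -2·r2 → [0,0,0,3]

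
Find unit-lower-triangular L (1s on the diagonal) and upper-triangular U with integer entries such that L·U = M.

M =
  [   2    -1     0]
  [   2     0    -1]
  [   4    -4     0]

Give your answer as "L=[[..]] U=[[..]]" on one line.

L=[[1,0,0],[1,1,0],[2,-2,1]] U=[[2,-1,0],[0,1,-1],[0,0,-2]]

  R1 -= 1·R0 → [0,1,-1]
  R2 -= 2·R0 → [0,-2,0]
  R2 -= -2·R1 → [0,0,-2]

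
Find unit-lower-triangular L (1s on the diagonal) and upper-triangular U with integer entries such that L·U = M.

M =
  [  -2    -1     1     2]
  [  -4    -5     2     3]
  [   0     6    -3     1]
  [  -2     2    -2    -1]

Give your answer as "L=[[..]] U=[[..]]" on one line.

  row1 -= 2·row0 → [0,-3,0,-1]
  row2 -= 0·row0 → [0,6,-3,1]
  row3 -= 1·row0 → [0,3,-3,-3]
  row2 -= -2·row1 → [0,0,-3,-1]
  row3 -= -1·row1 → [0,0,-3,-4]
  row3 -= 1·row2 → [0,0,0,-3]

L=[[1,0,0,0],[2,1,0,0],[0,-2,1,0],[1,-1,1,1]] U=[[-2,-1,1,2],[0,-3,0,-1],[0,0,-3,-1],[0,0,0,-3]]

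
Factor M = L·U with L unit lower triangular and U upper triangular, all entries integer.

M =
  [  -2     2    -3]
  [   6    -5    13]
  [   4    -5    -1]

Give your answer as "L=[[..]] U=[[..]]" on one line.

L=[[1,0,0],[-3,1,0],[-2,-1,1]] U=[[-2,2,-3],[0,1,4],[0,0,-3]]

  r1 -= -3·r0 → [0,1,4]
  r2 -= -2·r0 → [0,-1,-7]
  r2 -= -1·r1 → [0,0,-3]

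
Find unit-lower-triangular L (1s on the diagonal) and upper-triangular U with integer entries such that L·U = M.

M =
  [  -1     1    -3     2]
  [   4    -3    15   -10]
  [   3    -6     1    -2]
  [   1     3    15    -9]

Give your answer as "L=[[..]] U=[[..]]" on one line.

  row1 -= -4·row0 → [0,1,3,-2]
  row2 -= -3·row0 → [0,-3,-8,4]
  row3 -= -1·row0 → [0,4,12,-7]
  row2 -= -3·row1 → [0,0,1,-2]
  row3 -= 4·row1 → [0,0,0,1]
  row3 -= 0·row2 → [0,0,0,1]

L=[[1,0,0,0],[-4,1,0,0],[-3,-3,1,0],[-1,4,0,1]] U=[[-1,1,-3,2],[0,1,3,-2],[0,0,1,-2],[0,0,0,1]]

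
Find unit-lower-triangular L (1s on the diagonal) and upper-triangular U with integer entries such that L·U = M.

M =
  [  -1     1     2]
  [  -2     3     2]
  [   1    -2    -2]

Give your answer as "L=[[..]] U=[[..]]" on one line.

L=[[1,0,0],[2,1,0],[-1,-1,1]] U=[[-1,1,2],[0,1,-2],[0,0,-2]]

  R1 -= 2·R0 → [0,1,-2]
  R2 -= -1·R0 → [0,-1,0]
  R2 -= -1·R1 → [0,0,-2]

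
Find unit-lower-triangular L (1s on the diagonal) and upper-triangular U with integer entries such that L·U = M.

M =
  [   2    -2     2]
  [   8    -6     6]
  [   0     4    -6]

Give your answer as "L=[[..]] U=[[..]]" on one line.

L=[[1,0,0],[4,1,0],[0,2,1]] U=[[2,-2,2],[0,2,-2],[0,0,-2]]

  row1 -= 4·row0 → [0,2,-2]
  row2 -= 0·row0 → [0,4,-6]
  row2 -= 2·row1 → [0,0,-2]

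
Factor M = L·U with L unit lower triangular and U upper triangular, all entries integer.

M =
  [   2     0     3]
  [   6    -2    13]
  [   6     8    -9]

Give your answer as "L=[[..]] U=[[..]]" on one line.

L=[[1,0,0],[3,1,0],[3,-4,1]] U=[[2,0,3],[0,-2,4],[0,0,-2]]

  row1 -= 3·row0 → [0,-2,4]
  row2 -= 3·row0 → [0,8,-18]
  row2 -= -4·row1 → [0,0,-2]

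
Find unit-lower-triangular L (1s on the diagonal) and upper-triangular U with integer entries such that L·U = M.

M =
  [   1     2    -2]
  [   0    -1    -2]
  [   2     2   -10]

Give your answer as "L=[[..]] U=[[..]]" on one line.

L=[[1,0,0],[0,1,0],[2,2,1]] U=[[1,2,-2],[0,-1,-2],[0,0,-2]]

  R1 -= 0·R0 → [0,-1,-2]
  R2 -= 2·R0 → [0,-2,-6]
  R2 -= 2·R1 → [0,0,-2]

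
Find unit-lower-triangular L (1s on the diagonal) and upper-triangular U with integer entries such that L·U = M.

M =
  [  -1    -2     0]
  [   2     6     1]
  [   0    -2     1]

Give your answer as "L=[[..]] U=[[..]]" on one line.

L=[[1,0,0],[-2,1,0],[0,-1,1]] U=[[-1,-2,0],[0,2,1],[0,0,2]]

  R1 -= -2·R0 → [0,2,1]
  R2 -= 0·R0 → [0,-2,1]
  R2 -= -1·R1 → [0,0,2]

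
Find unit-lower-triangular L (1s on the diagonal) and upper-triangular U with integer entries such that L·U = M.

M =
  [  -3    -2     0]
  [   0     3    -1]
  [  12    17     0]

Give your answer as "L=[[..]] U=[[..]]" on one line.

  R1 -= 0·R0 → [0,3,-1]
  R2 -= -4·R0 → [0,9,0]
  R2 -= 3·R1 → [0,0,3]

L=[[1,0,0],[0,1,0],[-4,3,1]] U=[[-3,-2,0],[0,3,-1],[0,0,3]]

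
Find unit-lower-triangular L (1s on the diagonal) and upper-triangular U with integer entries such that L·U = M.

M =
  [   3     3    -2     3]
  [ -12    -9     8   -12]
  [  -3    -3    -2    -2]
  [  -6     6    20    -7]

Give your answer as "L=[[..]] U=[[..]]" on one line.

  row1 -= -4·row0 → [0,3,0,0]
  row2 -= -1·row0 → [0,0,-4,1]
  row3 -= -2·row0 → [0,12,16,-1]
  row2 -= 0·row1 → [0,0,-4,1]
  row3 -= 4·row1 → [0,0,16,-1]
  row3 -= -4·row2 → [0,0,0,3]

L=[[1,0,0,0],[-4,1,0,0],[-1,0,1,0],[-2,4,-4,1]] U=[[3,3,-2,3],[0,3,0,0],[0,0,-4,1],[0,0,0,3]]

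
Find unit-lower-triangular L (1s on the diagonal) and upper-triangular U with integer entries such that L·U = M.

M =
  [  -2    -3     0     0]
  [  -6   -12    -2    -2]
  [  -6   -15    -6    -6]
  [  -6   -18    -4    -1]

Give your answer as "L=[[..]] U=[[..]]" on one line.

  R1 -= 3·R0 → [0,-3,-2,-2]
  R2 -= 3·R0 → [0,-6,-6,-6]
  R3 -= 3·R0 → [0,-9,-4,-1]
  R2 -= 2·R1 → [0,0,-2,-2]
  R3 -= 3·R1 → [0,0,2,5]
  R3 -= -1·R2 → [0,0,0,3]

L=[[1,0,0,0],[3,1,0,0],[3,2,1,0],[3,3,-1,1]] U=[[-2,-3,0,0],[0,-3,-2,-2],[0,0,-2,-2],[0,0,0,3]]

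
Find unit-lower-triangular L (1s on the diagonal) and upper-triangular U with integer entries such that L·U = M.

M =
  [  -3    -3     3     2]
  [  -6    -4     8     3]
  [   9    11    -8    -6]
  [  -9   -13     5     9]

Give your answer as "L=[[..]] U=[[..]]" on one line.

L=[[1,0,0,0],[2,1,0,0],[-3,1,1,0],[3,-2,0,1]] U=[[-3,-3,3,2],[0,2,2,-1],[0,0,-1,1],[0,0,0,1]]

  r1 -= 2·r0 → [0,2,2,-1]
  r2 -= -3·r0 → [0,2,1,0]
  r3 -= 3·r0 → [0,-4,-4,3]
  r2 -= 1·r1 → [0,0,-1,1]
  r3 -= -2·r1 → [0,0,0,1]
  r3 -= 0·r2 → [0,0,0,1]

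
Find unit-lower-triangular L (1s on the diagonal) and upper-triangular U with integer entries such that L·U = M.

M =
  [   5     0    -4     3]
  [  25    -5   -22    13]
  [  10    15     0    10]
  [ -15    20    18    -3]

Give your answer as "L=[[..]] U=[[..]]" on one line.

L=[[1,0,0,0],[5,1,0,0],[2,-3,1,0],[-3,-4,-1,1]] U=[[5,0,-4,3],[0,-5,-2,-2],[0,0,2,-2],[0,0,0,-4]]

  r1 -= 5·r0 → [0,-5,-2,-2]
  r2 -= 2·r0 → [0,15,8,4]
  r3 -= -3·r0 → [0,20,6,6]
  r2 -= -3·r1 → [0,0,2,-2]
  r3 -= -4·r1 → [0,0,-2,-2]
  r3 -= -1·r2 → [0,0,0,-4]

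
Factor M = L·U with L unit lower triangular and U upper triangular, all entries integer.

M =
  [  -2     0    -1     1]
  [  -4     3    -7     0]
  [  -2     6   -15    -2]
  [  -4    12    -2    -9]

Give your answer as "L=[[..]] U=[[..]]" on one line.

  R1 -= 2·R0 → [0,3,-5,-2]
  R2 -= 1·R0 → [0,6,-14,-3]
  R3 -= 2·R0 → [0,12,0,-11]
  R2 -= 2·R1 → [0,0,-4,1]
  R3 -= 4·R1 → [0,0,20,-3]
  R3 -= -5·R2 → [0,0,0,2]

L=[[1,0,0,0],[2,1,0,0],[1,2,1,0],[2,4,-5,1]] U=[[-2,0,-1,1],[0,3,-5,-2],[0,0,-4,1],[0,0,0,2]]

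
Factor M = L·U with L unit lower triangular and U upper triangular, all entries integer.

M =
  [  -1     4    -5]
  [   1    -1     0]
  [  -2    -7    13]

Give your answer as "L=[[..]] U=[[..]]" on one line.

L=[[1,0,0],[-1,1,0],[2,-5,1]] U=[[-1,4,-5],[0,3,-5],[0,0,-2]]

  r1 -= -1·r0 → [0,3,-5]
  r2 -= 2·r0 → [0,-15,23]
  r2 -= -5·r1 → [0,0,-2]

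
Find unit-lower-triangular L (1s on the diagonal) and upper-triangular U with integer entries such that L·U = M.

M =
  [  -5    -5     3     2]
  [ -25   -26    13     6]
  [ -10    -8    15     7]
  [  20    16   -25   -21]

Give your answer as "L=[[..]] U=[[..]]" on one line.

L=[[1,0,0,0],[5,1,0,0],[2,-2,1,0],[-4,4,-1,1]] U=[[-5,-5,3,2],[0,-1,-2,-4],[0,0,5,-5],[0,0,0,-2]]

  R1 -= 5·R0 → [0,-1,-2,-4]
  R2 -= 2·R0 → [0,2,9,3]
  R3 -= -4·R0 → [0,-4,-13,-13]
  R2 -= -2·R1 → [0,0,5,-5]
  R3 -= 4·R1 → [0,0,-5,3]
  R3 -= -1·R2 → [0,0,0,-2]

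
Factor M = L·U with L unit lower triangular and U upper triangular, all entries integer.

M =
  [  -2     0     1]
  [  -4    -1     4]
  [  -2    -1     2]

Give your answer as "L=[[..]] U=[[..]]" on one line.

L=[[1,0,0],[2,1,0],[1,1,1]] U=[[-2,0,1],[0,-1,2],[0,0,-1]]

  row1 -= 2·row0 → [0,-1,2]
  row2 -= 1·row0 → [0,-1,1]
  row2 -= 1·row1 → [0,0,-1]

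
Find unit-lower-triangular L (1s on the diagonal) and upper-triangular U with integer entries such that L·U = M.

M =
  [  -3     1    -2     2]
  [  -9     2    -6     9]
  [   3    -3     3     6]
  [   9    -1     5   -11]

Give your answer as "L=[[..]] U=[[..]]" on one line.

  R1 -= 3·R0 → [0,-1,0,3]
  R2 -= -1·R0 → [0,-2,1,8]
  R3 -= -3·R0 → [0,2,-1,-5]
  R2 -= 2·R1 → [0,0,1,2]
  R3 -= -2·R1 → [0,0,-1,1]
  R3 -= -1·R2 → [0,0,0,3]

L=[[1,0,0,0],[3,1,0,0],[-1,2,1,0],[-3,-2,-1,1]] U=[[-3,1,-2,2],[0,-1,0,3],[0,0,1,2],[0,0,0,3]]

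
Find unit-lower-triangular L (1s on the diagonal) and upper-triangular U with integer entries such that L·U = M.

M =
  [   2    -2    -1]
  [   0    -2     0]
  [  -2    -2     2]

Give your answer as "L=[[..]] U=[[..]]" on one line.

L=[[1,0,0],[0,1,0],[-1,2,1]] U=[[2,-2,-1],[0,-2,0],[0,0,1]]

  r1 -= 0·r0 → [0,-2,0]
  r2 -= -1·r0 → [0,-4,1]
  r2 -= 2·r1 → [0,0,1]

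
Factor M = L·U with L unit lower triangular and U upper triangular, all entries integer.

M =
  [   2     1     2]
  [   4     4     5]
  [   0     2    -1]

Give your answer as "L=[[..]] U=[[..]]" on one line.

L=[[1,0,0],[2,1,0],[0,1,1]] U=[[2,1,2],[0,2,1],[0,0,-2]]

  r1 -= 2·r0 → [0,2,1]
  r2 -= 0·r0 → [0,2,-1]
  r2 -= 1·r1 → [0,0,-2]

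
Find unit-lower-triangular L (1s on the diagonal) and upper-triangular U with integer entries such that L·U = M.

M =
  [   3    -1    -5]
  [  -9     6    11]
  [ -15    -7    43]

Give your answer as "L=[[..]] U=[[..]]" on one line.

  r1 -= -3·r0 → [0,3,-4]
  r2 -= -5·r0 → [0,-12,18]
  r2 -= -4·r1 → [0,0,2]

L=[[1,0,0],[-3,1,0],[-5,-4,1]] U=[[3,-1,-5],[0,3,-4],[0,0,2]]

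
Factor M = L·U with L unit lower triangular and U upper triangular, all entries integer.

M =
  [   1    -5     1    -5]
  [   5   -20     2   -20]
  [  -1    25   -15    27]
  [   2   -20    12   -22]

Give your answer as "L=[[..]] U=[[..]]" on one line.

  R1 -= 5·R0 → [0,5,-3,5]
  R2 -= -1·R0 → [0,20,-14,22]
  R3 -= 2·R0 → [0,-10,10,-12]
  R2 -= 4·R1 → [0,0,-2,2]
  R3 -= -2·R1 → [0,0,4,-2]
  R3 -= -2·R2 → [0,0,0,2]

L=[[1,0,0,0],[5,1,0,0],[-1,4,1,0],[2,-2,-2,1]] U=[[1,-5,1,-5],[0,5,-3,5],[0,0,-2,2],[0,0,0,2]]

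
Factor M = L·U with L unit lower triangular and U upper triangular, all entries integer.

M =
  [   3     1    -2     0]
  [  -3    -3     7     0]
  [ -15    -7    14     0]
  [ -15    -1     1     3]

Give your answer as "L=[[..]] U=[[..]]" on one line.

  row1 -= -1·row0 → [0,-2,5,0]
  row2 -= -5·row0 → [0,-2,4,0]
  row3 -= -5·row0 → [0,4,-9,3]
  row2 -= 1·row1 → [0,0,-1,0]
  row3 -= -2·row1 → [0,0,1,3]
  row3 -= -1·row2 → [0,0,0,3]

L=[[1,0,0,0],[-1,1,0,0],[-5,1,1,0],[-5,-2,-1,1]] U=[[3,1,-2,0],[0,-2,5,0],[0,0,-1,0],[0,0,0,3]]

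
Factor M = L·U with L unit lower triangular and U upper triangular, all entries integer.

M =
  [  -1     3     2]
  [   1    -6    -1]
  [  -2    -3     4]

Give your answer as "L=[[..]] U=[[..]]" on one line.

L=[[1,0,0],[-1,1,0],[2,3,1]] U=[[-1,3,2],[0,-3,1],[0,0,-3]]

  R1 -= -1·R0 → [0,-3,1]
  R2 -= 2·R0 → [0,-9,0]
  R2 -= 3·R1 → [0,0,-3]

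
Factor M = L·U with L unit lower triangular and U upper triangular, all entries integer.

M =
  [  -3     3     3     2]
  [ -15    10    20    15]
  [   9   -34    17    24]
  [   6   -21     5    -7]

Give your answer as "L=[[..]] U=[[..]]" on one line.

  r1 -= 5·r0 → [0,-5,5,5]
  r2 -= -3·r0 → [0,-25,26,30]
  r3 -= -2·r0 → [0,-15,11,-3]
  r2 -= 5·r1 → [0,0,1,5]
  r3 -= 3·r1 → [0,0,-4,-18]
  r3 -= -4·r2 → [0,0,0,2]

L=[[1,0,0,0],[5,1,0,0],[-3,5,1,0],[-2,3,-4,1]] U=[[-3,3,3,2],[0,-5,5,5],[0,0,1,5],[0,0,0,2]]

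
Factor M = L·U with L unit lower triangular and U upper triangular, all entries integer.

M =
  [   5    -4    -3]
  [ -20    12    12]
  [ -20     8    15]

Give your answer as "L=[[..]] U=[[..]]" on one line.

  R1 -= -4·R0 → [0,-4,0]
  R2 -= -4·R0 → [0,-8,3]
  R2 -= 2·R1 → [0,0,3]

L=[[1,0,0],[-4,1,0],[-4,2,1]] U=[[5,-4,-3],[0,-4,0],[0,0,3]]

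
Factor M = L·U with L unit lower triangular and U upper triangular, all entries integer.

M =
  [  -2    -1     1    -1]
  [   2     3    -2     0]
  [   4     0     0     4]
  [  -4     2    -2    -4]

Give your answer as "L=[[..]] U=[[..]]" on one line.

  row1 -= -1·row0 → [0,2,-1,-1]
  row2 -= -2·row0 → [0,-2,2,2]
  row3 -= 2·row0 → [0,4,-4,-2]
  row2 -= -1·row1 → [0,0,1,1]
  row3 -= 2·row1 → [0,0,-2,0]
  row3 -= -2·row2 → [0,0,0,2]

L=[[1,0,0,0],[-1,1,0,0],[-2,-1,1,0],[2,2,-2,1]] U=[[-2,-1,1,-1],[0,2,-1,-1],[0,0,1,1],[0,0,0,2]]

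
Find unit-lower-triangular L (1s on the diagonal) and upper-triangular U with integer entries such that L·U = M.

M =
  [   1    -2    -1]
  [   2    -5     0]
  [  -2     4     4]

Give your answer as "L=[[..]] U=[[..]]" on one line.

  row1 -= 2·row0 → [0,-1,2]
  row2 -= -2·row0 → [0,0,2]
  row2 -= 0·row1 → [0,0,2]

L=[[1,0,0],[2,1,0],[-2,0,1]] U=[[1,-2,-1],[0,-1,2],[0,0,2]]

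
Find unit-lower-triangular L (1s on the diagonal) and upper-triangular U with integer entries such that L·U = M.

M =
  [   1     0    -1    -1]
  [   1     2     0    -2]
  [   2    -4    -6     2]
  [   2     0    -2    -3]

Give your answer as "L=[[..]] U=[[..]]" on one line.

L=[[1,0,0,0],[1,1,0,0],[2,-2,1,0],[2,0,0,1]] U=[[1,0,-1,-1],[0,2,1,-1],[0,0,-2,2],[0,0,0,-1]]

  R1 -= 1·R0 → [0,2,1,-1]
  R2 -= 2·R0 → [0,-4,-4,4]
  R3 -= 2·R0 → [0,0,0,-1]
  R2 -= -2·R1 → [0,0,-2,2]
  R3 -= 0·R1 → [0,0,0,-1]
  R3 -= 0·R2 → [0,0,0,-1]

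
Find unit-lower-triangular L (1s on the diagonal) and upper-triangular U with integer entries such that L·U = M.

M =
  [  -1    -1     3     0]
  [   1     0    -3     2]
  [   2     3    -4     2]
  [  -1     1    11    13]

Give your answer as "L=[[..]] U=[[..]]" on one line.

L=[[1,0,0,0],[-1,1,0,0],[-2,-1,1,0],[1,-2,4,1]] U=[[-1,-1,3,0],[0,-1,0,2],[0,0,2,4],[0,0,0,1]]

  r1 -= -1·r0 → [0,-1,0,2]
  r2 -= -2·r0 → [0,1,2,2]
  r3 -= 1·r0 → [0,2,8,13]
  r2 -= -1·r1 → [0,0,2,4]
  r3 -= -2·r1 → [0,0,8,17]
  r3 -= 4·r2 → [0,0,0,1]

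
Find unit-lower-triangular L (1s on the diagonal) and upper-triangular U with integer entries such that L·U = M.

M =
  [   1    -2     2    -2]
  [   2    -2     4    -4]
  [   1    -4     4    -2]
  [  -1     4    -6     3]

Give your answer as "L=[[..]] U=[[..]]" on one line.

L=[[1,0,0,0],[2,1,0,0],[1,-1,1,0],[-1,1,-2,1]] U=[[1,-2,2,-2],[0,2,0,0],[0,0,2,0],[0,0,0,1]]

  row1 -= 2·row0 → [0,2,0,0]
  row2 -= 1·row0 → [0,-2,2,0]
  row3 -= -1·row0 → [0,2,-4,1]
  row2 -= -1·row1 → [0,0,2,0]
  row3 -= 1·row1 → [0,0,-4,1]
  row3 -= -2·row2 → [0,0,0,1]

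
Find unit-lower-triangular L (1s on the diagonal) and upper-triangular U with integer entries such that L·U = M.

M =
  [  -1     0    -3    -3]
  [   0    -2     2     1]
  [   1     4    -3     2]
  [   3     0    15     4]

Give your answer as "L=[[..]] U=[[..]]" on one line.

  row1 -= 0·row0 → [0,-2,2,1]
  row2 -= -1·row0 → [0,4,-6,-1]
  row3 -= -3·row0 → [0,0,6,-5]
  row2 -= -2·row1 → [0,0,-2,1]
  row3 -= 0·row1 → [0,0,6,-5]
  row3 -= -3·row2 → [0,0,0,-2]

L=[[1,0,0,0],[0,1,0,0],[-1,-2,1,0],[-3,0,-3,1]] U=[[-1,0,-3,-3],[0,-2,2,1],[0,0,-2,1],[0,0,0,-2]]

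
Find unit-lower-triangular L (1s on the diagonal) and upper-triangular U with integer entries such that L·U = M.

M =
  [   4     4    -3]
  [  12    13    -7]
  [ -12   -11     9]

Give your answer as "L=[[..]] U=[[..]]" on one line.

  R1 -= 3·R0 → [0,1,2]
  R2 -= -3·R0 → [0,1,0]
  R2 -= 1·R1 → [0,0,-2]

L=[[1,0,0],[3,1,0],[-3,1,1]] U=[[4,4,-3],[0,1,2],[0,0,-2]]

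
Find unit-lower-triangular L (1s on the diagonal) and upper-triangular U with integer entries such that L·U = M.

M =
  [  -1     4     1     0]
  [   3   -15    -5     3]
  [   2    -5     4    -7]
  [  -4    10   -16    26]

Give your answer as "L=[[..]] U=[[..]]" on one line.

  row1 -= -3·row0 → [0,-3,-2,3]
  row2 -= -2·row0 → [0,3,6,-7]
  row3 -= 4·row0 → [0,-6,-20,26]
  row2 -= -1·row1 → [0,0,4,-4]
  row3 -= 2·row1 → [0,0,-16,20]
  row3 -= -4·row2 → [0,0,0,4]

L=[[1,0,0,0],[-3,1,0,0],[-2,-1,1,0],[4,2,-4,1]] U=[[-1,4,1,0],[0,-3,-2,3],[0,0,4,-4],[0,0,0,4]]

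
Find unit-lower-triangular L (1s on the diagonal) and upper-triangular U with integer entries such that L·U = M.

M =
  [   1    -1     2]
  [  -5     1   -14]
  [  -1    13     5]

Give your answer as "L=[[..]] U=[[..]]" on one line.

  r1 -= -5·r0 → [0,-4,-4]
  r2 -= -1·r0 → [0,12,7]
  r2 -= -3·r1 → [0,0,-5]

L=[[1,0,0],[-5,1,0],[-1,-3,1]] U=[[1,-1,2],[0,-4,-4],[0,0,-5]]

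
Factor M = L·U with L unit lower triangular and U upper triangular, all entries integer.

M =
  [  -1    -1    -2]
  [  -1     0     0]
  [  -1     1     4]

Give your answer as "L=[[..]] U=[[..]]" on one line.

L=[[1,0,0],[1,1,0],[1,2,1]] U=[[-1,-1,-2],[0,1,2],[0,0,2]]

  row1 -= 1·row0 → [0,1,2]
  row2 -= 1·row0 → [0,2,6]
  row2 -= 2·row1 → [0,0,2]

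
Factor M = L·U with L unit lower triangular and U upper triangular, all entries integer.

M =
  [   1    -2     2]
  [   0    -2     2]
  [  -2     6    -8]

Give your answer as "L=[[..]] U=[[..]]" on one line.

  row1 -= 0·row0 → [0,-2,2]
  row2 -= -2·row0 → [0,2,-4]
  row2 -= -1·row1 → [0,0,-2]

L=[[1,0,0],[0,1,0],[-2,-1,1]] U=[[1,-2,2],[0,-2,2],[0,0,-2]]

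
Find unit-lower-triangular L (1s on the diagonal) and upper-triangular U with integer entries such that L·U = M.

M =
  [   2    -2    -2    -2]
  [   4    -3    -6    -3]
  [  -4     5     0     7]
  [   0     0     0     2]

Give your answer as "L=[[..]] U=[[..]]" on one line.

L=[[1,0,0,0],[2,1,0,0],[-2,1,1,0],[0,0,0,1]] U=[[2,-2,-2,-2],[0,1,-2,1],[0,0,-2,2],[0,0,0,2]]

  R1 -= 2·R0 → [0,1,-2,1]
  R2 -= -2·R0 → [0,1,-4,3]
  R3 -= 0·R0 → [0,0,0,2]
  R2 -= 1·R1 → [0,0,-2,2]
  R3 -= 0·R1 → [0,0,0,2]
  R3 -= 0·R2 → [0,0,0,2]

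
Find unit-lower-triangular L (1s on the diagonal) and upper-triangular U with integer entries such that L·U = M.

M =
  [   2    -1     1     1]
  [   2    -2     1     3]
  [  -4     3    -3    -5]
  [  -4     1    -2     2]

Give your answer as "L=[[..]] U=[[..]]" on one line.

  R1 -= 1·R0 → [0,-1,0,2]
  R2 -= -2·R0 → [0,1,-1,-3]
  R3 -= -2·R0 → [0,-1,0,4]
  R2 -= -1·R1 → [0,0,-1,-1]
  R3 -= 1·R1 → [0,0,0,2]
  R3 -= 0·R2 → [0,0,0,2]

L=[[1,0,0,0],[1,1,0,0],[-2,-1,1,0],[-2,1,0,1]] U=[[2,-1,1,1],[0,-1,0,2],[0,0,-1,-1],[0,0,0,2]]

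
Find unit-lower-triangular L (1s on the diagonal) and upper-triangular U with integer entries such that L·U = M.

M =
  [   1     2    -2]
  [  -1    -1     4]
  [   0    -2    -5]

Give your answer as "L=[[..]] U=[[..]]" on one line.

L=[[1,0,0],[-1,1,0],[0,-2,1]] U=[[1,2,-2],[0,1,2],[0,0,-1]]

  r1 -= -1·r0 → [0,1,2]
  r2 -= 0·r0 → [0,-2,-5]
  r2 -= -2·r1 → [0,0,-1]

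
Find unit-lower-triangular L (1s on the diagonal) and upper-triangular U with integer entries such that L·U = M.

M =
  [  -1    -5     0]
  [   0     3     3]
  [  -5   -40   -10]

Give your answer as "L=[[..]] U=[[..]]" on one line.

L=[[1,0,0],[0,1,0],[5,-5,1]] U=[[-1,-5,0],[0,3,3],[0,0,5]]

  r1 -= 0·r0 → [0,3,3]
  r2 -= 5·r0 → [0,-15,-10]
  r2 -= -5·r1 → [0,0,5]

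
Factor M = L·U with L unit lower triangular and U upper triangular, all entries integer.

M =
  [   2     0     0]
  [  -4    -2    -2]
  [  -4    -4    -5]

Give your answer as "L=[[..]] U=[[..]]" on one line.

L=[[1,0,0],[-2,1,0],[-2,2,1]] U=[[2,0,0],[0,-2,-2],[0,0,-1]]

  R1 -= -2·R0 → [0,-2,-2]
  R2 -= -2·R0 → [0,-4,-5]
  R2 -= 2·R1 → [0,0,-1]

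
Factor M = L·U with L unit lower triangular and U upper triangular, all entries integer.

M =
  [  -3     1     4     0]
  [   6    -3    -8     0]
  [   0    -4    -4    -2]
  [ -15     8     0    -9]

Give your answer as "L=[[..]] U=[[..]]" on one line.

L=[[1,0,0,0],[-2,1,0,0],[0,4,1,0],[5,-3,5,1]] U=[[-3,1,4,0],[0,-1,0,0],[0,0,-4,-2],[0,0,0,1]]

  row1 -= -2·row0 → [0,-1,0,0]
  row2 -= 0·row0 → [0,-4,-4,-2]
  row3 -= 5·row0 → [0,3,-20,-9]
  row2 -= 4·row1 → [0,0,-4,-2]
  row3 -= -3·row1 → [0,0,-20,-9]
  row3 -= 5·row2 → [0,0,0,1]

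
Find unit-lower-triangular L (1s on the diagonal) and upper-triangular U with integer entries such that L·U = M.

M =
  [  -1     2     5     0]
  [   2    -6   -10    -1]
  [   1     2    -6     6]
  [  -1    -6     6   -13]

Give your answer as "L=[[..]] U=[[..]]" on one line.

  R1 -= -2·R0 → [0,-2,0,-1]
  R2 -= -1·R0 → [0,4,-1,6]
  R3 -= 1·R0 → [0,-8,1,-13]
  R2 -= -2·R1 → [0,0,-1,4]
  R3 -= 4·R1 → [0,0,1,-9]
  R3 -= -1·R2 → [0,0,0,-5]

L=[[1,0,0,0],[-2,1,0,0],[-1,-2,1,0],[1,4,-1,1]] U=[[-1,2,5,0],[0,-2,0,-1],[0,0,-1,4],[0,0,0,-5]]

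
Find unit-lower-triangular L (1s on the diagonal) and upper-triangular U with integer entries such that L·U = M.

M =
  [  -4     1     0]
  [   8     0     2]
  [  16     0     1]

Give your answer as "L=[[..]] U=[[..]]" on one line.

  r1 -= -2·r0 → [0,2,2]
  r2 -= -4·r0 → [0,4,1]
  r2 -= 2·r1 → [0,0,-3]

L=[[1,0,0],[-2,1,0],[-4,2,1]] U=[[-4,1,0],[0,2,2],[0,0,-3]]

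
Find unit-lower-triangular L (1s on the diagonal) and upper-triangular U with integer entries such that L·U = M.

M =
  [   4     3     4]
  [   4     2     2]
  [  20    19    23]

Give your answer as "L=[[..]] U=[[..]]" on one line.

L=[[1,0,0],[1,1,0],[5,-4,1]] U=[[4,3,4],[0,-1,-2],[0,0,-5]]

  row1 -= 1·row0 → [0,-1,-2]
  row2 -= 5·row0 → [0,4,3]
  row2 -= -4·row1 → [0,0,-5]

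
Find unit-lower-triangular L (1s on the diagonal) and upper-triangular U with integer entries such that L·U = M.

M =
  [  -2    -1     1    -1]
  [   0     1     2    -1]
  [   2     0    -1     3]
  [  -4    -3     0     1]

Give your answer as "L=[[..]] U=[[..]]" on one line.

  r1 -= 0·r0 → [0,1,2,-1]
  r2 -= -1·r0 → [0,-1,0,2]
  r3 -= 2·r0 → [0,-1,-2,3]
  r2 -= -1·r1 → [0,0,2,1]
  r3 -= -1·r1 → [0,0,0,2]
  r3 -= 0·r2 → [0,0,0,2]

L=[[1,0,0,0],[0,1,0,0],[-1,-1,1,0],[2,-1,0,1]] U=[[-2,-1,1,-1],[0,1,2,-1],[0,0,2,1],[0,0,0,2]]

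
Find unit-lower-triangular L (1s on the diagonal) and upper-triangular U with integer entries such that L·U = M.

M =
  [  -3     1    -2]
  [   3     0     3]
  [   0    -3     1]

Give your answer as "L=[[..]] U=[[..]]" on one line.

  row1 -= -1·row0 → [0,1,1]
  row2 -= 0·row0 → [0,-3,1]
  row2 -= -3·row1 → [0,0,4]

L=[[1,0,0],[-1,1,0],[0,-3,1]] U=[[-3,1,-2],[0,1,1],[0,0,4]]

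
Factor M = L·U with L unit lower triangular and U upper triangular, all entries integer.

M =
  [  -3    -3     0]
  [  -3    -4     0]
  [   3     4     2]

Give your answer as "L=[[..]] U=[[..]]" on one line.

  row1 -= 1·row0 → [0,-1,0]
  row2 -= -1·row0 → [0,1,2]
  row2 -= -1·row1 → [0,0,2]

L=[[1,0,0],[1,1,0],[-1,-1,1]] U=[[-3,-3,0],[0,-1,0],[0,0,2]]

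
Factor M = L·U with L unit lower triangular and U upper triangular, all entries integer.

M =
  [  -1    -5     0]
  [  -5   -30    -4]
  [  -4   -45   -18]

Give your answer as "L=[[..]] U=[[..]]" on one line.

  R1 -= 5·R0 → [0,-5,-4]
  R2 -= 4·R0 → [0,-25,-18]
  R2 -= 5·R1 → [0,0,2]

L=[[1,0,0],[5,1,0],[4,5,1]] U=[[-1,-5,0],[0,-5,-4],[0,0,2]]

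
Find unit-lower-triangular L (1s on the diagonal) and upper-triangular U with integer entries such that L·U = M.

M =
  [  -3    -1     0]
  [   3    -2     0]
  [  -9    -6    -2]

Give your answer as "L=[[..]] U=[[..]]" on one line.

  row1 -= -1·row0 → [0,-3,0]
  row2 -= 3·row0 → [0,-3,-2]
  row2 -= 1·row1 → [0,0,-2]

L=[[1,0,0],[-1,1,0],[3,1,1]] U=[[-3,-1,0],[0,-3,0],[0,0,-2]]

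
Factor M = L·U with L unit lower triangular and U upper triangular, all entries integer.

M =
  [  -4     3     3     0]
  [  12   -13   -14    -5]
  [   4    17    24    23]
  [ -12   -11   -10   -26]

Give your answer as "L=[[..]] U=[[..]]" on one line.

  R1 -= -3·R0 → [0,-4,-5,-5]
  R2 -= -1·R0 → [0,20,27,23]
  R3 -= 3·R0 → [0,-20,-19,-26]
  R2 -= -5·R1 → [0,0,2,-2]
  R3 -= 5·R1 → [0,0,6,-1]
  R3 -= 3·R2 → [0,0,0,5]

L=[[1,0,0,0],[-3,1,0,0],[-1,-5,1,0],[3,5,3,1]] U=[[-4,3,3,0],[0,-4,-5,-5],[0,0,2,-2],[0,0,0,5]]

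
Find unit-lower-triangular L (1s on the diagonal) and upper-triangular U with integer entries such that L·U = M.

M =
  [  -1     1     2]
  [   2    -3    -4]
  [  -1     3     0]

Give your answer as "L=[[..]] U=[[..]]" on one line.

L=[[1,0,0],[-2,1,0],[1,-2,1]] U=[[-1,1,2],[0,-1,0],[0,0,-2]]

  r1 -= -2·r0 → [0,-1,0]
  r2 -= 1·r0 → [0,2,-2]
  r2 -= -2·r1 → [0,0,-2]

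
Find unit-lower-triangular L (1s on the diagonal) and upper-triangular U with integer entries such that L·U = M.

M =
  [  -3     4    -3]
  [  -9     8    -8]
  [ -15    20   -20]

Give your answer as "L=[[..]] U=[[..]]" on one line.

L=[[1,0,0],[3,1,0],[5,0,1]] U=[[-3,4,-3],[0,-4,1],[0,0,-5]]

  R1 -= 3·R0 → [0,-4,1]
  R2 -= 5·R0 → [0,0,-5]
  R2 -= 0·R1 → [0,0,-5]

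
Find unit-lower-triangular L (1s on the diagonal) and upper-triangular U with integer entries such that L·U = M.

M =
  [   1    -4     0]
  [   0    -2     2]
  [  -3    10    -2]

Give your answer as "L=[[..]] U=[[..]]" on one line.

L=[[1,0,0],[0,1,0],[-3,1,1]] U=[[1,-4,0],[0,-2,2],[0,0,-4]]

  r1 -= 0·r0 → [0,-2,2]
  r2 -= -3·r0 → [0,-2,-2]
  r2 -= 1·r1 → [0,0,-4]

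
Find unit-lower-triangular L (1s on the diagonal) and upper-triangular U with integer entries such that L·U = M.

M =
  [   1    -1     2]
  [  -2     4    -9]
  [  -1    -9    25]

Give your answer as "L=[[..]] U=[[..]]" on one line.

  row1 -= -2·row0 → [0,2,-5]
  row2 -= -1·row0 → [0,-10,27]
  row2 -= -5·row1 → [0,0,2]

L=[[1,0,0],[-2,1,0],[-1,-5,1]] U=[[1,-1,2],[0,2,-5],[0,0,2]]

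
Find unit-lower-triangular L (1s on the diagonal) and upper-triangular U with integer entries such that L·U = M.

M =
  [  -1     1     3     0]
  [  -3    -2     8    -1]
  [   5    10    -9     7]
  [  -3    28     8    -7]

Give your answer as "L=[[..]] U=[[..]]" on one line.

  row1 -= 3·row0 → [0,-5,-1,-1]
  row2 -= -5·row0 → [0,15,6,7]
  row3 -= 3·row0 → [0,25,-1,-7]
  row2 -= -3·row1 → [0,0,3,4]
  row3 -= -5·row1 → [0,0,-6,-12]
  row3 -= -2·row2 → [0,0,0,-4]

L=[[1,0,0,0],[3,1,0,0],[-5,-3,1,0],[3,-5,-2,1]] U=[[-1,1,3,0],[0,-5,-1,-1],[0,0,3,4],[0,0,0,-4]]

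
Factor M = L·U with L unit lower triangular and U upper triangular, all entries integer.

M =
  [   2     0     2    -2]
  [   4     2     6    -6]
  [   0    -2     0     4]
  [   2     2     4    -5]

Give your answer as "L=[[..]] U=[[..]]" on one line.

L=[[1,0,0,0],[2,1,0,0],[0,-1,1,0],[1,1,0,1]] U=[[2,0,2,-2],[0,2,2,-2],[0,0,2,2],[0,0,0,-1]]

  row1 -= 2·row0 → [0,2,2,-2]
  row2 -= 0·row0 → [0,-2,0,4]
  row3 -= 1·row0 → [0,2,2,-3]
  row2 -= -1·row1 → [0,0,2,2]
  row3 -= 1·row1 → [0,0,0,-1]
  row3 -= 0·row2 → [0,0,0,-1]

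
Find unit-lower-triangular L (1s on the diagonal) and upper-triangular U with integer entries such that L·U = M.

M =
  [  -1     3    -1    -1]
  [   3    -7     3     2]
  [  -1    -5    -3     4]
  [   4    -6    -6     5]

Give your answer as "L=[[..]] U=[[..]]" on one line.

L=[[1,0,0,0],[-3,1,0,0],[1,-4,1,0],[-4,3,5,1]] U=[[-1,3,-1,-1],[0,2,0,-1],[0,0,-2,1],[0,0,0,-1]]

  r1 -= -3·r0 → [0,2,0,-1]
  r2 -= 1·r0 → [0,-8,-2,5]
  r3 -= -4·r0 → [0,6,-10,1]
  r2 -= -4·r1 → [0,0,-2,1]
  r3 -= 3·r1 → [0,0,-10,4]
  r3 -= 5·r2 → [0,0,0,-1]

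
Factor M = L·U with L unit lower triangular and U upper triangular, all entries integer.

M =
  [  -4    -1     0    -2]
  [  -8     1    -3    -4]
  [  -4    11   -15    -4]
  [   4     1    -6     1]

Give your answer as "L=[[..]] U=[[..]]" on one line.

  row1 -= 2·row0 → [0,3,-3,0]
  row2 -= 1·row0 → [0,12,-15,-2]
  row3 -= -1·row0 → [0,0,-6,-1]
  row2 -= 4·row1 → [0,0,-3,-2]
  row3 -= 0·row1 → [0,0,-6,-1]
  row3 -= 2·row2 → [0,0,0,3]

L=[[1,0,0,0],[2,1,0,0],[1,4,1,0],[-1,0,2,1]] U=[[-4,-1,0,-2],[0,3,-3,0],[0,0,-3,-2],[0,0,0,3]]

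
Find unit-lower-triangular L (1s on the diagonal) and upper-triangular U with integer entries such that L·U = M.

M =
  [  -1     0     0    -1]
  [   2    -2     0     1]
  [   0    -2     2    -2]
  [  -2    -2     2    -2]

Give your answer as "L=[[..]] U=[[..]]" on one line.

  row1 -= -2·row0 → [0,-2,0,-1]
  row2 -= 0·row0 → [0,-2,2,-2]
  row3 -= 2·row0 → [0,-2,2,0]
  row2 -= 1·row1 → [0,0,2,-1]
  row3 -= 1·row1 → [0,0,2,1]
  row3 -= 1·row2 → [0,0,0,2]

L=[[1,0,0,0],[-2,1,0,0],[0,1,1,0],[2,1,1,1]] U=[[-1,0,0,-1],[0,-2,0,-1],[0,0,2,-1],[0,0,0,2]]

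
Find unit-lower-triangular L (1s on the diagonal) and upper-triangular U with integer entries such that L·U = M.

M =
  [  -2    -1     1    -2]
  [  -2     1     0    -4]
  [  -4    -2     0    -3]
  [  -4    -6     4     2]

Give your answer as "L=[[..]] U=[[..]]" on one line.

  R1 -= 1·R0 → [0,2,-1,-2]
  R2 -= 2·R0 → [0,0,-2,1]
  R3 -= 2·R0 → [0,-4,2,6]
  R2 -= 0·R1 → [0,0,-2,1]
  R3 -= -2·R1 → [0,0,0,2]
  R3 -= 0·R2 → [0,0,0,2]

L=[[1,0,0,0],[1,1,0,0],[2,0,1,0],[2,-2,0,1]] U=[[-2,-1,1,-2],[0,2,-1,-2],[0,0,-2,1],[0,0,0,2]]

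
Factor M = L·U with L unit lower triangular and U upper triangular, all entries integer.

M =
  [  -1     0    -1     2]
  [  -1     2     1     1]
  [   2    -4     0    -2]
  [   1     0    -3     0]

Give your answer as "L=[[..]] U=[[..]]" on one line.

L=[[1,0,0,0],[1,1,0,0],[-2,-2,1,0],[-1,0,-2,1]] U=[[-1,0,-1,2],[0,2,2,-1],[0,0,2,0],[0,0,0,2]]

  row1 -= 1·row0 → [0,2,2,-1]
  row2 -= -2·row0 → [0,-4,-2,2]
  row3 -= -1·row0 → [0,0,-4,2]
  row2 -= -2·row1 → [0,0,2,0]
  row3 -= 0·row1 → [0,0,-4,2]
  row3 -= -2·row2 → [0,0,0,2]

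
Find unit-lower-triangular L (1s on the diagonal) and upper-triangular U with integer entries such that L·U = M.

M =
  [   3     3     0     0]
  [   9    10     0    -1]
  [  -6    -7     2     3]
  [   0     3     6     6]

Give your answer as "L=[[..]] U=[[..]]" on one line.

  R1 -= 3·R0 → [0,1,0,-1]
  R2 -= -2·R0 → [0,-1,2,3]
  R3 -= 0·R0 → [0,3,6,6]
  R2 -= -1·R1 → [0,0,2,2]
  R3 -= 3·R1 → [0,0,6,9]
  R3 -= 3·R2 → [0,0,0,3]

L=[[1,0,0,0],[3,1,0,0],[-2,-1,1,0],[0,3,3,1]] U=[[3,3,0,0],[0,1,0,-1],[0,0,2,2],[0,0,0,3]]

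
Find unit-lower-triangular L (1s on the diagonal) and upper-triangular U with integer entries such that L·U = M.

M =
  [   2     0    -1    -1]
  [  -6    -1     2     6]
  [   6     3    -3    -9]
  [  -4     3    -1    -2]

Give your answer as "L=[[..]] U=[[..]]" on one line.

L=[[1,0,0,0],[-3,1,0,0],[3,-3,1,0],[-2,-3,2,1]] U=[[2,0,-1,-1],[0,-1,-1,3],[0,0,-3,3],[0,0,0,-1]]

  R1 -= -3·R0 → [0,-1,-1,3]
  R2 -= 3·R0 → [0,3,0,-6]
  R3 -= -2·R0 → [0,3,-3,-4]
  R2 -= -3·R1 → [0,0,-3,3]
  R3 -= -3·R1 → [0,0,-6,5]
  R3 -= 2·R2 → [0,0,0,-1]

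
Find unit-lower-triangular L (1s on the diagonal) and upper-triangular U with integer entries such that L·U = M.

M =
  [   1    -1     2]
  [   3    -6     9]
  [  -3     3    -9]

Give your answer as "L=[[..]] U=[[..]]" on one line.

L=[[1,0,0],[3,1,0],[-3,0,1]] U=[[1,-1,2],[0,-3,3],[0,0,-3]]

  R1 -= 3·R0 → [0,-3,3]
  R2 -= -3·R0 → [0,0,-3]
  R2 -= 0·R1 → [0,0,-3]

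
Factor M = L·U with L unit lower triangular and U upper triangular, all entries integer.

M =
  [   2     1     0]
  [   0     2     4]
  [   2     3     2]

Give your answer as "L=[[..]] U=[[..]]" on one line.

L=[[1,0,0],[0,1,0],[1,1,1]] U=[[2,1,0],[0,2,4],[0,0,-2]]

  R1 -= 0·R0 → [0,2,4]
  R2 -= 1·R0 → [0,2,2]
  R2 -= 1·R1 → [0,0,-2]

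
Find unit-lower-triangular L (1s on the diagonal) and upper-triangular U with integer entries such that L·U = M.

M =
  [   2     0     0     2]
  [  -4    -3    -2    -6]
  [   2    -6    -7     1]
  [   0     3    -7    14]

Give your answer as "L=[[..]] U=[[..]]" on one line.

  R1 -= -2·R0 → [0,-3,-2,-2]
  R2 -= 1·R0 → [0,-6,-7,-1]
  R3 -= 0·R0 → [0,3,-7,14]
  R2 -= 2·R1 → [0,0,-3,3]
  R3 -= -1·R1 → [0,0,-9,12]
  R3 -= 3·R2 → [0,0,0,3]

L=[[1,0,0,0],[-2,1,0,0],[1,2,1,0],[0,-1,3,1]] U=[[2,0,0,2],[0,-3,-2,-2],[0,0,-3,3],[0,0,0,3]]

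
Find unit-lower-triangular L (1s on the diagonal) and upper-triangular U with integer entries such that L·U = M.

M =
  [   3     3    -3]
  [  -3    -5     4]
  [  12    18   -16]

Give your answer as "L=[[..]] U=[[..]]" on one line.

  r1 -= -1·r0 → [0,-2,1]
  r2 -= 4·r0 → [0,6,-4]
  r2 -= -3·r1 → [0,0,-1]

L=[[1,0,0],[-1,1,0],[4,-3,1]] U=[[3,3,-3],[0,-2,1],[0,0,-1]]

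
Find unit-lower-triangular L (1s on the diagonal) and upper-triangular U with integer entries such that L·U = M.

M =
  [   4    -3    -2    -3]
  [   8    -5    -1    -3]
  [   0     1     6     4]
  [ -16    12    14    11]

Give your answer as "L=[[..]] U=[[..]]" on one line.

  row1 -= 2·row0 → [0,1,3,3]
  row2 -= 0·row0 → [0,1,6,4]
  row3 -= -4·row0 → [0,0,6,-1]
  row2 -= 1·row1 → [0,0,3,1]
  row3 -= 0·row1 → [0,0,6,-1]
  row3 -= 2·row2 → [0,0,0,-3]

L=[[1,0,0,0],[2,1,0,0],[0,1,1,0],[-4,0,2,1]] U=[[4,-3,-2,-3],[0,1,3,3],[0,0,3,1],[0,0,0,-3]]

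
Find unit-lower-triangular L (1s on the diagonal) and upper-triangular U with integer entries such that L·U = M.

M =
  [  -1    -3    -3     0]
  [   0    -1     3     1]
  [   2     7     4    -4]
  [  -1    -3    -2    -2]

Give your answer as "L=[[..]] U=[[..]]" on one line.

  r1 -= 0·r0 → [0,-1,3,1]
  r2 -= -2·r0 → [0,1,-2,-4]
  r3 -= 1·r0 → [0,0,1,-2]
  r2 -= -1·r1 → [0,0,1,-3]
  r3 -= 0·r1 → [0,0,1,-2]
  r3 -= 1·r2 → [0,0,0,1]

L=[[1,0,0,0],[0,1,0,0],[-2,-1,1,0],[1,0,1,1]] U=[[-1,-3,-3,0],[0,-1,3,1],[0,0,1,-3],[0,0,0,1]]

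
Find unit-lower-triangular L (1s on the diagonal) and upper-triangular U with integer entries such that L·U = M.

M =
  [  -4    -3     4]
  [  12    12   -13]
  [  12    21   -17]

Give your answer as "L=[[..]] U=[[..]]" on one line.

L=[[1,0,0],[-3,1,0],[-3,4,1]] U=[[-4,-3,4],[0,3,-1],[0,0,-1]]

  R1 -= -3·R0 → [0,3,-1]
  R2 -= -3·R0 → [0,12,-5]
  R2 -= 4·R1 → [0,0,-1]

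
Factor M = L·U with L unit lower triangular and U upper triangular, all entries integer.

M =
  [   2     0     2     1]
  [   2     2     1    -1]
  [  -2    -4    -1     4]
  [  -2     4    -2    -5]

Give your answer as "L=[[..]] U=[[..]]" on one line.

  R1 -= 1·R0 → [0,2,-1,-2]
  R2 -= -1·R0 → [0,-4,1,5]
  R3 -= -1·R0 → [0,4,0,-4]
  R2 -= -2·R1 → [0,0,-1,1]
  R3 -= 2·R1 → [0,0,2,0]
  R3 -= -2·R2 → [0,0,0,2]

L=[[1,0,0,0],[1,1,0,0],[-1,-2,1,0],[-1,2,-2,1]] U=[[2,0,2,1],[0,2,-1,-2],[0,0,-1,1],[0,0,0,2]]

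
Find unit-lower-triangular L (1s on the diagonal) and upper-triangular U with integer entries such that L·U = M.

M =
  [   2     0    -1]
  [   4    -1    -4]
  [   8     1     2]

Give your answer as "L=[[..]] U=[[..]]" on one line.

  row1 -= 2·row0 → [0,-1,-2]
  row2 -= 4·row0 → [0,1,6]
  row2 -= -1·row1 → [0,0,4]

L=[[1,0,0],[2,1,0],[4,-1,1]] U=[[2,0,-1],[0,-1,-2],[0,0,4]]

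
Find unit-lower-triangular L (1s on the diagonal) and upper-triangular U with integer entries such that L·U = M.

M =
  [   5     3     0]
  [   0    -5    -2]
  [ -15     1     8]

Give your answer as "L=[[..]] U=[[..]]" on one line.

  r1 -= 0·r0 → [0,-5,-2]
  r2 -= -3·r0 → [0,10,8]
  r2 -= -2·r1 → [0,0,4]

L=[[1,0,0],[0,1,0],[-3,-2,1]] U=[[5,3,0],[0,-5,-2],[0,0,4]]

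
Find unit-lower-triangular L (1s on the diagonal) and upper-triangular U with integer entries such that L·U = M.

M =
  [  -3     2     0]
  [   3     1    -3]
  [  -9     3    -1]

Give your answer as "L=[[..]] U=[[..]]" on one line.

L=[[1,0,0],[-1,1,0],[3,-1,1]] U=[[-3,2,0],[0,3,-3],[0,0,-4]]

  R1 -= -1·R0 → [0,3,-3]
  R2 -= 3·R0 → [0,-3,-1]
  R2 -= -1·R1 → [0,0,-4]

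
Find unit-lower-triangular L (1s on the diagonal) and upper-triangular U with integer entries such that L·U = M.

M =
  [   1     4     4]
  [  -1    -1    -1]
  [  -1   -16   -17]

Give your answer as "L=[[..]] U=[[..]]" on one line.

L=[[1,0,0],[-1,1,0],[-1,-4,1]] U=[[1,4,4],[0,3,3],[0,0,-1]]

  R1 -= -1·R0 → [0,3,3]
  R2 -= -1·R0 → [0,-12,-13]
  R2 -= -4·R1 → [0,0,-1]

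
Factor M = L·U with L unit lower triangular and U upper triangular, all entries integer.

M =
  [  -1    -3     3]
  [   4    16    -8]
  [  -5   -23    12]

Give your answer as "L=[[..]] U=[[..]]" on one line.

L=[[1,0,0],[-4,1,0],[5,-2,1]] U=[[-1,-3,3],[0,4,4],[0,0,5]]

  row1 -= -4·row0 → [0,4,4]
  row2 -= 5·row0 → [0,-8,-3]
  row2 -= -2·row1 → [0,0,5]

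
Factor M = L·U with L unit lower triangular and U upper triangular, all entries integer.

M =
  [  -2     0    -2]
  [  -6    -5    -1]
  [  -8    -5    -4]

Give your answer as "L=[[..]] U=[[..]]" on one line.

  R1 -= 3·R0 → [0,-5,5]
  R2 -= 4·R0 → [0,-5,4]
  R2 -= 1·R1 → [0,0,-1]

L=[[1,0,0],[3,1,0],[4,1,1]] U=[[-2,0,-2],[0,-5,5],[0,0,-1]]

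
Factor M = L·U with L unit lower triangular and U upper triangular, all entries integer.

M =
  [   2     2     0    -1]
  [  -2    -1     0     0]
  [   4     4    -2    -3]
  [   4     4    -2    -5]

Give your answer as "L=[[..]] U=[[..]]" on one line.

  row1 -= -1·row0 → [0,1,0,-1]
  row2 -= 2·row0 → [0,0,-2,-1]
  row3 -= 2·row0 → [0,0,-2,-3]
  row2 -= 0·row1 → [0,0,-2,-1]
  row3 -= 0·row1 → [0,0,-2,-3]
  row3 -= 1·row2 → [0,0,0,-2]

L=[[1,0,0,0],[-1,1,0,0],[2,0,1,0],[2,0,1,1]] U=[[2,2,0,-1],[0,1,0,-1],[0,0,-2,-1],[0,0,0,-2]]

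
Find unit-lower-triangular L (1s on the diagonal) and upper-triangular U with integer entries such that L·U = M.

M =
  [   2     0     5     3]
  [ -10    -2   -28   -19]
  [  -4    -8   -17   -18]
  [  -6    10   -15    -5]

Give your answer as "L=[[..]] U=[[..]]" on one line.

  R1 -= -5·R0 → [0,-2,-3,-4]
  R2 -= -2·R0 → [0,-8,-7,-12]
  R3 -= -3·R0 → [0,10,0,4]
  R2 -= 4·R1 → [0,0,5,4]
  R3 -= -5·R1 → [0,0,-15,-16]
  R3 -= -3·R2 → [0,0,0,-4]

L=[[1,0,0,0],[-5,1,0,0],[-2,4,1,0],[-3,-5,-3,1]] U=[[2,0,5,3],[0,-2,-3,-4],[0,0,5,4],[0,0,0,-4]]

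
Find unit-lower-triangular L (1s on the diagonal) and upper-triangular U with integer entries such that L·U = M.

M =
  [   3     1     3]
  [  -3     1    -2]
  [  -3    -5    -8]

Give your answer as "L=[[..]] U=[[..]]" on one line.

  R1 -= -1·R0 → [0,2,1]
  R2 -= -1·R0 → [0,-4,-5]
  R2 -= -2·R1 → [0,0,-3]

L=[[1,0,0],[-1,1,0],[-1,-2,1]] U=[[3,1,3],[0,2,1],[0,0,-3]]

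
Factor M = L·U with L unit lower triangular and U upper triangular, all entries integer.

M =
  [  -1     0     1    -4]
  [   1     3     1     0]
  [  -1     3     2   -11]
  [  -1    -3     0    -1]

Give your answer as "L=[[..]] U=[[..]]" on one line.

L=[[1,0,0,0],[-1,1,0,0],[1,1,1,0],[1,-1,-1,1]] U=[[-1,0,1,-4],[0,3,2,-4],[0,0,-1,-3],[0,0,0,-4]]

  r1 -= -1·r0 → [0,3,2,-4]
  r2 -= 1·r0 → [0,3,1,-7]
  r3 -= 1·r0 → [0,-3,-1,3]
  r2 -= 1·r1 → [0,0,-1,-3]
  r3 -= -1·r1 → [0,0,1,-1]
  r3 -= -1·r2 → [0,0,0,-4]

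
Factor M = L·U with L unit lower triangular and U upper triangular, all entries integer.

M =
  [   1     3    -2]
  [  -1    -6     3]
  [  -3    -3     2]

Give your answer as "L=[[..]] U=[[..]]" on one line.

L=[[1,0,0],[-1,1,0],[-3,-2,1]] U=[[1,3,-2],[0,-3,1],[0,0,-2]]

  R1 -= -1·R0 → [0,-3,1]
  R2 -= -3·R0 → [0,6,-4]
  R2 -= -2·R1 → [0,0,-2]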